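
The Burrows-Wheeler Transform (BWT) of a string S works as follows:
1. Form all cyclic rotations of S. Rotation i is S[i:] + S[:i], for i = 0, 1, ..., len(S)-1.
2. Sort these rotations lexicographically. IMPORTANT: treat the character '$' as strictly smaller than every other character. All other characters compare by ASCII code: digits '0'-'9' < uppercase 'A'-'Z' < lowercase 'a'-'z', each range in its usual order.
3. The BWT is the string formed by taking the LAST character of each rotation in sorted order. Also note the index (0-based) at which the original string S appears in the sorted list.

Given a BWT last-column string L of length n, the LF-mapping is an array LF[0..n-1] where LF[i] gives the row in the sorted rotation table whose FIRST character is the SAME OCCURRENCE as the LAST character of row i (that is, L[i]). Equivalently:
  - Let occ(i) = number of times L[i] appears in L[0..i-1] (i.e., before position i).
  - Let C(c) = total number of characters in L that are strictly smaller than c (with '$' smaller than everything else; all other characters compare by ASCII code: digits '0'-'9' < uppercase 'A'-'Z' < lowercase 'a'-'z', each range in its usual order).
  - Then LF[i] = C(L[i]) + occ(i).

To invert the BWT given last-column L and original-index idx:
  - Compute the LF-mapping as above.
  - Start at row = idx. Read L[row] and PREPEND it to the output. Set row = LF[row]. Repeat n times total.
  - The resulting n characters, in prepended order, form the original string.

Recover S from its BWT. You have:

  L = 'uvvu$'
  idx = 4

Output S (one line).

LF mapping: 1 3 4 2 0
Walk LF starting at row 4, prepending L[row]:
  step 1: row=4, L[4]='$', prepend. Next row=LF[4]=0
  step 2: row=0, L[0]='u', prepend. Next row=LF[0]=1
  step 3: row=1, L[1]='v', prepend. Next row=LF[1]=3
  step 4: row=3, L[3]='u', prepend. Next row=LF[3]=2
  step 5: row=2, L[2]='v', prepend. Next row=LF[2]=4
Reversed output: vuvu$

Answer: vuvu$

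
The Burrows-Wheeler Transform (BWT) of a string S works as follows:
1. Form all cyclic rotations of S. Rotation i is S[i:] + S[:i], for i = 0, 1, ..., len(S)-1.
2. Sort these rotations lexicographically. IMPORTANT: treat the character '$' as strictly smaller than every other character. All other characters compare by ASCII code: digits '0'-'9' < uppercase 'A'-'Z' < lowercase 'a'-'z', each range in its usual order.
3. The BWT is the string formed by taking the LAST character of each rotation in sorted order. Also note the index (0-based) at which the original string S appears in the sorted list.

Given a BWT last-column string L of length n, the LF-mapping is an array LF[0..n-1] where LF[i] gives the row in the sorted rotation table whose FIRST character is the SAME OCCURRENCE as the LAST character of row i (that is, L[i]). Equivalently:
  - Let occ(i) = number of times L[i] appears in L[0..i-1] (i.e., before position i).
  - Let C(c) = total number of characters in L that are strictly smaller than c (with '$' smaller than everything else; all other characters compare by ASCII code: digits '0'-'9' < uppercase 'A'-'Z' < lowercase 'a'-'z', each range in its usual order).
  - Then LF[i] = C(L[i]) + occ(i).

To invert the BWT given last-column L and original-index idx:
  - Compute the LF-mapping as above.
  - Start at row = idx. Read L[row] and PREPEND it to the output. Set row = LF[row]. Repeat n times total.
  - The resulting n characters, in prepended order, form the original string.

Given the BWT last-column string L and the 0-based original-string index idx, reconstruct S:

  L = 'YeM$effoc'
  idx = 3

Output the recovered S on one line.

Answer: coffeeMY$

Derivation:
LF mapping: 2 4 1 0 5 6 7 8 3
Walk LF starting at row 3, prepending L[row]:
  step 1: row=3, L[3]='$', prepend. Next row=LF[3]=0
  step 2: row=0, L[0]='Y', prepend. Next row=LF[0]=2
  step 3: row=2, L[2]='M', prepend. Next row=LF[2]=1
  step 4: row=1, L[1]='e', prepend. Next row=LF[1]=4
  step 5: row=4, L[4]='e', prepend. Next row=LF[4]=5
  step 6: row=5, L[5]='f', prepend. Next row=LF[5]=6
  step 7: row=6, L[6]='f', prepend. Next row=LF[6]=7
  step 8: row=7, L[7]='o', prepend. Next row=LF[7]=8
  step 9: row=8, L[8]='c', prepend. Next row=LF[8]=3
Reversed output: coffeeMY$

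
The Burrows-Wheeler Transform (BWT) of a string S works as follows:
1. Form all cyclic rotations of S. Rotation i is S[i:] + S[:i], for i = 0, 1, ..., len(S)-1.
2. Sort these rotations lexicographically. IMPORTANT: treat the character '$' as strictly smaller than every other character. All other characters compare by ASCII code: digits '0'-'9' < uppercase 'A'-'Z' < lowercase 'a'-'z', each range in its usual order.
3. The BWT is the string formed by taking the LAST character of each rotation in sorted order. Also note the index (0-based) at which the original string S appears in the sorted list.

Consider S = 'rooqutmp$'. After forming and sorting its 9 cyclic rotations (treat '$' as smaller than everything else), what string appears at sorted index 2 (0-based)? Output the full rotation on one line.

Answer: ooqutmp$r

Derivation:
All 9 rotations (rotation i = S[i:]+S[:i]):
  rot[0] = rooqutmp$
  rot[1] = ooqutmp$r
  rot[2] = oqutmp$ro
  rot[3] = qutmp$roo
  rot[4] = utmp$rooq
  rot[5] = tmp$rooqu
  rot[6] = mp$rooqut
  rot[7] = p$rooqutm
  rot[8] = $rooqutmp
Sorted (with $ < everything):
  sorted[0] = $rooqutmp
  sorted[1] = mp$rooqut
  sorted[2] = ooqutmp$r
  sorted[3] = oqutmp$ro
  sorted[4] = p$rooqutm
  sorted[5] = qutmp$roo
  sorted[6] = rooqutmp$
  sorted[7] = tmp$rooqu
  sorted[8] = utmp$rooq
sorted[2] = ooqutmp$r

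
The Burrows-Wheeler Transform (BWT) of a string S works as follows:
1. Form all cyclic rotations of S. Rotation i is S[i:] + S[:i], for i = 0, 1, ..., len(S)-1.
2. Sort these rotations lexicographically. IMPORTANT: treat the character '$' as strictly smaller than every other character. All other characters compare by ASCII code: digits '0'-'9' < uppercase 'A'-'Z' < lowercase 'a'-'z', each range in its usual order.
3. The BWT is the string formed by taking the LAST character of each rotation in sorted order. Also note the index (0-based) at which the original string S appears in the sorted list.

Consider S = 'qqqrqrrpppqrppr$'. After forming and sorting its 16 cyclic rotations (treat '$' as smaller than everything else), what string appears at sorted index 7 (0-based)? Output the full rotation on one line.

All 16 rotations (rotation i = S[i:]+S[:i]):
  rot[0] = qqqrqrrpppqrppr$
  rot[1] = qqrqrrpppqrppr$q
  rot[2] = qrqrrpppqrppr$qq
  rot[3] = rqrrpppqrppr$qqq
  rot[4] = qrrpppqrppr$qqqr
  rot[5] = rrpppqrppr$qqqrq
  rot[6] = rpppqrppr$qqqrqr
  rot[7] = pppqrppr$qqqrqrr
  rot[8] = ppqrppr$qqqrqrrp
  rot[9] = pqrppr$qqqrqrrpp
  rot[10] = qrppr$qqqrqrrppp
  rot[11] = rppr$qqqrqrrpppq
  rot[12] = ppr$qqqrqrrpppqr
  rot[13] = pr$qqqrqrrpppqrp
  rot[14] = r$qqqrqrrpppqrpp
  rot[15] = $qqqrqrrpppqrppr
Sorted (with $ < everything):
  sorted[0] = $qqqrqrrpppqrppr
  sorted[1] = pppqrppr$qqqrqrr
  sorted[2] = ppqrppr$qqqrqrrp
  sorted[3] = ppr$qqqrqrrpppqr
  sorted[4] = pqrppr$qqqrqrrpp
  sorted[5] = pr$qqqrqrrpppqrp
  sorted[6] = qqqrqrrpppqrppr$
  sorted[7] = qqrqrrpppqrppr$q
  sorted[8] = qrppr$qqqrqrrppp
  sorted[9] = qrqrrpppqrppr$qq
  sorted[10] = qrrpppqrppr$qqqr
  sorted[11] = r$qqqrqrrpppqrpp
  sorted[12] = rpppqrppr$qqqrqr
  sorted[13] = rppr$qqqrqrrpppq
  sorted[14] = rqrrpppqrppr$qqq
  sorted[15] = rrpppqrppr$qqqrq
sorted[7] = qqrqrrpppqrppr$q

Answer: qqrqrrpppqrppr$q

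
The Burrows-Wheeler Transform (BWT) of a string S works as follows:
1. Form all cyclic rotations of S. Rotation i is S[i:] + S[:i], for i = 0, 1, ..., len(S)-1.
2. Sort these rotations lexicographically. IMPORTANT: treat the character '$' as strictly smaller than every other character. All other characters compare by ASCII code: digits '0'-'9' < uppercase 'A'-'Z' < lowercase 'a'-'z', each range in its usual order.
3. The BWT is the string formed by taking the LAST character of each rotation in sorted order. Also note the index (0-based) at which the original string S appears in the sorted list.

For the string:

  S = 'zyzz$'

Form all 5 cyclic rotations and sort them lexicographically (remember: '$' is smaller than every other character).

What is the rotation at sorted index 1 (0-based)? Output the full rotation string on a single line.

Answer: yzz$z

Derivation:
All 5 rotations (rotation i = S[i:]+S[:i]):
  rot[0] = zyzz$
  rot[1] = yzz$z
  rot[2] = zz$zy
  rot[3] = z$zyz
  rot[4] = $zyzz
Sorted (with $ < everything):
  sorted[0] = $zyzz
  sorted[1] = yzz$z
  sorted[2] = z$zyz
  sorted[3] = zyzz$
  sorted[4] = zz$zy
sorted[1] = yzz$z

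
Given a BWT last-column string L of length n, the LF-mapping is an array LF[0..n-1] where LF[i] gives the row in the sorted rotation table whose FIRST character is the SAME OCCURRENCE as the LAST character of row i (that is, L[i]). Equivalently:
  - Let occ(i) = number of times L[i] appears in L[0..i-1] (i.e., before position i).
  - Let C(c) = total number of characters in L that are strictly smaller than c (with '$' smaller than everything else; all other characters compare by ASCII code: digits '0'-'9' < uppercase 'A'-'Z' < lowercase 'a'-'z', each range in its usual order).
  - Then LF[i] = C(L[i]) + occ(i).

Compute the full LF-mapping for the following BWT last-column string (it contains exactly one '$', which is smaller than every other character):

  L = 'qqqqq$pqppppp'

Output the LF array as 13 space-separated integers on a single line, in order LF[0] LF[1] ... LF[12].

Answer: 7 8 9 10 11 0 1 12 2 3 4 5 6

Derivation:
Char counts: '$':1, 'p':6, 'q':6
C (first-col start): C('$')=0, C('p')=1, C('q')=7
L[0]='q': occ=0, LF[0]=C('q')+0=7+0=7
L[1]='q': occ=1, LF[1]=C('q')+1=7+1=8
L[2]='q': occ=2, LF[2]=C('q')+2=7+2=9
L[3]='q': occ=3, LF[3]=C('q')+3=7+3=10
L[4]='q': occ=4, LF[4]=C('q')+4=7+4=11
L[5]='$': occ=0, LF[5]=C('$')+0=0+0=0
L[6]='p': occ=0, LF[6]=C('p')+0=1+0=1
L[7]='q': occ=5, LF[7]=C('q')+5=7+5=12
L[8]='p': occ=1, LF[8]=C('p')+1=1+1=2
L[9]='p': occ=2, LF[9]=C('p')+2=1+2=3
L[10]='p': occ=3, LF[10]=C('p')+3=1+3=4
L[11]='p': occ=4, LF[11]=C('p')+4=1+4=5
L[12]='p': occ=5, LF[12]=C('p')+5=1+5=6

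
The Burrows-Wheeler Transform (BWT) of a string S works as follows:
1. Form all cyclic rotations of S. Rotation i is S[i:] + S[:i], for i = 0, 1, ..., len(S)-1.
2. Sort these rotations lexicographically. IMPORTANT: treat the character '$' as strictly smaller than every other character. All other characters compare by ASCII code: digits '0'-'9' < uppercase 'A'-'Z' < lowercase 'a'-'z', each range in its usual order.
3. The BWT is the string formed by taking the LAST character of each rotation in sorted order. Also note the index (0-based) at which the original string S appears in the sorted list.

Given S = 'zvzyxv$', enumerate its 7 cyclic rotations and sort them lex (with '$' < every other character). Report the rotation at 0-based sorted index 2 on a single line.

All 7 rotations (rotation i = S[i:]+S[:i]):
  rot[0] = zvzyxv$
  rot[1] = vzyxv$z
  rot[2] = zyxv$zv
  rot[3] = yxv$zvz
  rot[4] = xv$zvzy
  rot[5] = v$zvzyx
  rot[6] = $zvzyxv
Sorted (with $ < everything):
  sorted[0] = $zvzyxv
  sorted[1] = v$zvzyx
  sorted[2] = vzyxv$z
  sorted[3] = xv$zvzy
  sorted[4] = yxv$zvz
  sorted[5] = zvzyxv$
  sorted[6] = zyxv$zv
sorted[2] = vzyxv$z

Answer: vzyxv$z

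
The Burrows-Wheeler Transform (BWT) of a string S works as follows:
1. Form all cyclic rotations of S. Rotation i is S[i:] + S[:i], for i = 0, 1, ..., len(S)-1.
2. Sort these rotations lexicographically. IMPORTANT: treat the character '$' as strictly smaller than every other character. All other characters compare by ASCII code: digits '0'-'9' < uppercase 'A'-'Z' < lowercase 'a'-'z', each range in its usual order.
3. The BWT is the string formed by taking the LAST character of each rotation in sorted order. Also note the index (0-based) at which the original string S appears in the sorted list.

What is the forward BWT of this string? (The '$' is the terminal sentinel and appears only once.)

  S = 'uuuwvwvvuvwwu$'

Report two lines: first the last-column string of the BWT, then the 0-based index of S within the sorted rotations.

All 14 rotations (rotation i = S[i:]+S[:i]):
  rot[0] = uuuwvwvvuvwwu$
  rot[1] = uuwvwvvuvwwu$u
  rot[2] = uwvwvvuvwwu$uu
  rot[3] = wvwvvuvwwu$uuu
  rot[4] = vwvvuvwwu$uuuw
  rot[5] = wvvuvwwu$uuuwv
  rot[6] = vvuvwwu$uuuwvw
  rot[7] = vuvwwu$uuuwvwv
  rot[8] = uvwwu$uuuwvwvv
  rot[9] = vwwu$uuuwvwvvu
  rot[10] = wwu$uuuwvwvvuv
  rot[11] = wu$uuuwvwvvuvw
  rot[12] = u$uuuwvwvvuvww
  rot[13] = $uuuwvwvvuvwwu
Sorted (with $ < everything):
  sorted[0] = $uuuwvwvvuvwwu  (last char: 'u')
  sorted[1] = u$uuuwvwvvuvww  (last char: 'w')
  sorted[2] = uuuwvwvvuvwwu$  (last char: '$')
  sorted[3] = uuwvwvvuvwwu$u  (last char: 'u')
  sorted[4] = uvwwu$uuuwvwvv  (last char: 'v')
  sorted[5] = uwvwvvuvwwu$uu  (last char: 'u')
  sorted[6] = vuvwwu$uuuwvwv  (last char: 'v')
  sorted[7] = vvuvwwu$uuuwvw  (last char: 'w')
  sorted[8] = vwvvuvwwu$uuuw  (last char: 'w')
  sorted[9] = vwwu$uuuwvwvvu  (last char: 'u')
  sorted[10] = wu$uuuwvwvvuvw  (last char: 'w')
  sorted[11] = wvvuvwwu$uuuwv  (last char: 'v')
  sorted[12] = wvwvvuvwwu$uuu  (last char: 'u')
  sorted[13] = wwu$uuuwvwvvuv  (last char: 'v')
Last column: uw$uvuvwwuwvuv
Original string S is at sorted index 2

Answer: uw$uvuvwwuwvuv
2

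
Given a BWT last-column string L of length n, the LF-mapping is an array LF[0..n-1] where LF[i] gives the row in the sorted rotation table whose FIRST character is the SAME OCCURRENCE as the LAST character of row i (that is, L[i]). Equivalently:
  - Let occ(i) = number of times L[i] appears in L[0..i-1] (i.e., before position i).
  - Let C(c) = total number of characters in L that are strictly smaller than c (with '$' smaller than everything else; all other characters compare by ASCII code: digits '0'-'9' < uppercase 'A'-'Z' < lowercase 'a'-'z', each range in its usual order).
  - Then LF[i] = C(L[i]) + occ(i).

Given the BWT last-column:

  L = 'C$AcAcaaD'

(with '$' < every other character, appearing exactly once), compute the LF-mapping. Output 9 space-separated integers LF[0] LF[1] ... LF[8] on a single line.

Char counts: '$':1, 'A':2, 'C':1, 'D':1, 'a':2, 'c':2
C (first-col start): C('$')=0, C('A')=1, C('C')=3, C('D')=4, C('a')=5, C('c')=7
L[0]='C': occ=0, LF[0]=C('C')+0=3+0=3
L[1]='$': occ=0, LF[1]=C('$')+0=0+0=0
L[2]='A': occ=0, LF[2]=C('A')+0=1+0=1
L[3]='c': occ=0, LF[3]=C('c')+0=7+0=7
L[4]='A': occ=1, LF[4]=C('A')+1=1+1=2
L[5]='c': occ=1, LF[5]=C('c')+1=7+1=8
L[6]='a': occ=0, LF[6]=C('a')+0=5+0=5
L[7]='a': occ=1, LF[7]=C('a')+1=5+1=6
L[8]='D': occ=0, LF[8]=C('D')+0=4+0=4

Answer: 3 0 1 7 2 8 5 6 4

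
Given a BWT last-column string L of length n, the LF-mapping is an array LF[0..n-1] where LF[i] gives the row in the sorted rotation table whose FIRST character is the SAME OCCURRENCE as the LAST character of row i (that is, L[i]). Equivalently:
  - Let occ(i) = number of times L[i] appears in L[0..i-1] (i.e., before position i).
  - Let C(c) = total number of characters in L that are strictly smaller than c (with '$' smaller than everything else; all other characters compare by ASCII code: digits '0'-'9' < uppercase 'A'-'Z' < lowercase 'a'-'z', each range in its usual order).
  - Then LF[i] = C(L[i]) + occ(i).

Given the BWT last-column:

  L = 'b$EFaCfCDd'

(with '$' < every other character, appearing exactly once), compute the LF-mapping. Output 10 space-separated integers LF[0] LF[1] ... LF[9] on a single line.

Char counts: '$':1, 'C':2, 'D':1, 'E':1, 'F':1, 'a':1, 'b':1, 'd':1, 'f':1
C (first-col start): C('$')=0, C('C')=1, C('D')=3, C('E')=4, C('F')=5, C('a')=6, C('b')=7, C('d')=8, C('f')=9
L[0]='b': occ=0, LF[0]=C('b')+0=7+0=7
L[1]='$': occ=0, LF[1]=C('$')+0=0+0=0
L[2]='E': occ=0, LF[2]=C('E')+0=4+0=4
L[3]='F': occ=0, LF[3]=C('F')+0=5+0=5
L[4]='a': occ=0, LF[4]=C('a')+0=6+0=6
L[5]='C': occ=0, LF[5]=C('C')+0=1+0=1
L[6]='f': occ=0, LF[6]=C('f')+0=9+0=9
L[7]='C': occ=1, LF[7]=C('C')+1=1+1=2
L[8]='D': occ=0, LF[8]=C('D')+0=3+0=3
L[9]='d': occ=0, LF[9]=C('d')+0=8+0=8

Answer: 7 0 4 5 6 1 9 2 3 8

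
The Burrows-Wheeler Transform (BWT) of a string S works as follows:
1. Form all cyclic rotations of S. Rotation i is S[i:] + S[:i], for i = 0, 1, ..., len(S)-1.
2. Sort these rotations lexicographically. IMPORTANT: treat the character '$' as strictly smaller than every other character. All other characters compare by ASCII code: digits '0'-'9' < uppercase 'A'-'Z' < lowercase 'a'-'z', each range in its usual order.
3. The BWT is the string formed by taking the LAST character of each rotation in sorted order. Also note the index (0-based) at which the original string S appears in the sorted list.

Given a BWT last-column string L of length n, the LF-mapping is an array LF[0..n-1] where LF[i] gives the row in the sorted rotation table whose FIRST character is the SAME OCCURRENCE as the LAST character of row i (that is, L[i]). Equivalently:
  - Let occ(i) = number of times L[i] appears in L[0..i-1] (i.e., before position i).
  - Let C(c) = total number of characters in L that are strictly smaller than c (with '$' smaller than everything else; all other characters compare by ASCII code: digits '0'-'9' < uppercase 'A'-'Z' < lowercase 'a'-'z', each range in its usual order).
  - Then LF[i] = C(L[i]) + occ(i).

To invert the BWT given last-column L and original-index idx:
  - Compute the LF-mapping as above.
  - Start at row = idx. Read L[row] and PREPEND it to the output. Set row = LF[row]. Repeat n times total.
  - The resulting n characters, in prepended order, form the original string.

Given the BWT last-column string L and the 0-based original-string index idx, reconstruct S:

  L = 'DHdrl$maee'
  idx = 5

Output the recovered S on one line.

LF mapping: 1 2 4 9 7 0 8 3 5 6
Walk LF starting at row 5, prepending L[row]:
  step 1: row=5, L[5]='$', prepend. Next row=LF[5]=0
  step 2: row=0, L[0]='D', prepend. Next row=LF[0]=1
  step 3: row=1, L[1]='H', prepend. Next row=LF[1]=2
  step 4: row=2, L[2]='d', prepend. Next row=LF[2]=4
  step 5: row=4, L[4]='l', prepend. Next row=LF[4]=7
  step 6: row=7, L[7]='a', prepend. Next row=LF[7]=3
  step 7: row=3, L[3]='r', prepend. Next row=LF[3]=9
  step 8: row=9, L[9]='e', prepend. Next row=LF[9]=6
  step 9: row=6, L[6]='m', prepend. Next row=LF[6]=8
  step 10: row=8, L[8]='e', prepend. Next row=LF[8]=5
Reversed output: emeraldHD$

Answer: emeraldHD$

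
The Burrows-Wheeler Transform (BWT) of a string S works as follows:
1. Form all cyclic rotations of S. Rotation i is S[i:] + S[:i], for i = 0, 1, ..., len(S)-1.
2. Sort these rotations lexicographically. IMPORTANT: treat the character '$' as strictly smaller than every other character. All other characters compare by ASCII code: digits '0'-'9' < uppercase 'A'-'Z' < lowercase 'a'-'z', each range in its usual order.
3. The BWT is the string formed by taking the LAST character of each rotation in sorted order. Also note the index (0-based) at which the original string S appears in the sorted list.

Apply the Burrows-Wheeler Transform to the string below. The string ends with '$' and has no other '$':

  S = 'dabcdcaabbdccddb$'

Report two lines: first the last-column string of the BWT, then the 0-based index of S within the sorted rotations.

Answer: bcaddaabddbc$dcbc
12

Derivation:
All 17 rotations (rotation i = S[i:]+S[:i]):
  rot[0] = dabcdcaabbdccddb$
  rot[1] = abcdcaabbdccddb$d
  rot[2] = bcdcaabbdccddb$da
  rot[3] = cdcaabbdccddb$dab
  rot[4] = dcaabbdccddb$dabc
  rot[5] = caabbdccddb$dabcd
  rot[6] = aabbdccddb$dabcdc
  rot[7] = abbdccddb$dabcdca
  rot[8] = bbdccddb$dabcdcaa
  rot[9] = bdccddb$dabcdcaab
  rot[10] = dccddb$dabcdcaabb
  rot[11] = ccddb$dabcdcaabbd
  rot[12] = cddb$dabcdcaabbdc
  rot[13] = ddb$dabcdcaabbdcc
  rot[14] = db$dabcdcaabbdccd
  rot[15] = b$dabcdcaabbdccdd
  rot[16] = $dabcdcaabbdccddb
Sorted (with $ < everything):
  sorted[0] = $dabcdcaabbdccddb  (last char: 'b')
  sorted[1] = aabbdccddb$dabcdc  (last char: 'c')
  sorted[2] = abbdccddb$dabcdca  (last char: 'a')
  sorted[3] = abcdcaabbdccddb$d  (last char: 'd')
  sorted[4] = b$dabcdcaabbdccdd  (last char: 'd')
  sorted[5] = bbdccddb$dabcdcaa  (last char: 'a')
  sorted[6] = bcdcaabbdccddb$da  (last char: 'a')
  sorted[7] = bdccddb$dabcdcaab  (last char: 'b')
  sorted[8] = caabbdccddb$dabcd  (last char: 'd')
  sorted[9] = ccddb$dabcdcaabbd  (last char: 'd')
  sorted[10] = cdcaabbdccddb$dab  (last char: 'b')
  sorted[11] = cddb$dabcdcaabbdc  (last char: 'c')
  sorted[12] = dabcdcaabbdccddb$  (last char: '$')
  sorted[13] = db$dabcdcaabbdccd  (last char: 'd')
  sorted[14] = dcaabbdccddb$dabc  (last char: 'c')
  sorted[15] = dccddb$dabcdcaabb  (last char: 'b')
  sorted[16] = ddb$dabcdcaabbdcc  (last char: 'c')
Last column: bcaddaabddbc$dcbc
Original string S is at sorted index 12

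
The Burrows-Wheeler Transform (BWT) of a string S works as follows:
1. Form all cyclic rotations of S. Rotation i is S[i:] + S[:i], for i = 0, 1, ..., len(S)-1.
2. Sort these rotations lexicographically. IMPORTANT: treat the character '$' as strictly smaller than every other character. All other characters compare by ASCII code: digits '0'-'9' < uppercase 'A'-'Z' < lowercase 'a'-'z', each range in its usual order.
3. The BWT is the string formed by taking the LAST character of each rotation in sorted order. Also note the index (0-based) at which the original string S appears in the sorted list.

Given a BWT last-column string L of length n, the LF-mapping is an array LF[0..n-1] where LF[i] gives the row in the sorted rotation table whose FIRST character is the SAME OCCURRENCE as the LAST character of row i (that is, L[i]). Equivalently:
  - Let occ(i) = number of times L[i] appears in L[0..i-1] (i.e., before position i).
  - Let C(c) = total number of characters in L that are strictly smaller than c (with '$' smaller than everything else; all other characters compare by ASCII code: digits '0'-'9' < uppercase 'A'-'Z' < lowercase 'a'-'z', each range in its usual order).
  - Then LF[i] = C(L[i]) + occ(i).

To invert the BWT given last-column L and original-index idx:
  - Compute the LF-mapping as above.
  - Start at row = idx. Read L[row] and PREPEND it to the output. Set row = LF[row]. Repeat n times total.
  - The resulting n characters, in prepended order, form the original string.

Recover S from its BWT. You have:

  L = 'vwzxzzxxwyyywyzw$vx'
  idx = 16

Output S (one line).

LF mapping: 1 3 15 7 16 17 8 9 4 11 12 13 5 14 18 6 0 2 10
Walk LF starting at row 16, prepending L[row]:
  step 1: row=16, L[16]='$', prepend. Next row=LF[16]=0
  step 2: row=0, L[0]='v', prepend. Next row=LF[0]=1
  step 3: row=1, L[1]='w', prepend. Next row=LF[1]=3
  step 4: row=3, L[3]='x', prepend. Next row=LF[3]=7
  step 5: row=7, L[7]='x', prepend. Next row=LF[7]=9
  step 6: row=9, L[9]='y', prepend. Next row=LF[9]=11
  step 7: row=11, L[11]='y', prepend. Next row=LF[11]=13
  step 8: row=13, L[13]='y', prepend. Next row=LF[13]=14
  step 9: row=14, L[14]='z', prepend. Next row=LF[14]=18
  step 10: row=18, L[18]='x', prepend. Next row=LF[18]=10
  step 11: row=10, L[10]='y', prepend. Next row=LF[10]=12
  step 12: row=12, L[12]='w', prepend. Next row=LF[12]=5
  step 13: row=5, L[5]='z', prepend. Next row=LF[5]=17
  step 14: row=17, L[17]='v', prepend. Next row=LF[17]=2
  step 15: row=2, L[2]='z', prepend. Next row=LF[2]=15
  step 16: row=15, L[15]='w', prepend. Next row=LF[15]=6
  step 17: row=6, L[6]='x', prepend. Next row=LF[6]=8
  step 18: row=8, L[8]='w', prepend. Next row=LF[8]=4
  step 19: row=4, L[4]='z', prepend. Next row=LF[4]=16
Reversed output: zwxwzvzwyxzyyyxxwv$

Answer: zwxwzvzwyxzyyyxxwv$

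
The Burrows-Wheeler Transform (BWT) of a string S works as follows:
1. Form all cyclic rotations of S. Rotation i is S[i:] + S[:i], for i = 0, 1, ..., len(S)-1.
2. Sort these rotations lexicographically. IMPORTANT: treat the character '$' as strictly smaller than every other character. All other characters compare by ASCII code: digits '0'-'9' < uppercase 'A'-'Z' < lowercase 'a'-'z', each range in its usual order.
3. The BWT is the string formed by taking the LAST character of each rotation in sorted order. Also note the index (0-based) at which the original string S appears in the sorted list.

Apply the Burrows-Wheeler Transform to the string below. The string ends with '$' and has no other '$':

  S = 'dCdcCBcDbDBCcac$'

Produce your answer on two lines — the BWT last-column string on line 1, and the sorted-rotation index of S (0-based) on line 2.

Answer: cDCcBdbccDadBC$C
14

Derivation:
All 16 rotations (rotation i = S[i:]+S[:i]):
  rot[0] = dCdcCBcDbDBCcac$
  rot[1] = CdcCBcDbDBCcac$d
  rot[2] = dcCBcDbDBCcac$dC
  rot[3] = cCBcDbDBCcac$dCd
  rot[4] = CBcDbDBCcac$dCdc
  rot[5] = BcDbDBCcac$dCdcC
  rot[6] = cDbDBCcac$dCdcCB
  rot[7] = DbDBCcac$dCdcCBc
  rot[8] = bDBCcac$dCdcCBcD
  rot[9] = DBCcac$dCdcCBcDb
  rot[10] = BCcac$dCdcCBcDbD
  rot[11] = Ccac$dCdcCBcDbDB
  rot[12] = cac$dCdcCBcDbDBC
  rot[13] = ac$dCdcCBcDbDBCc
  rot[14] = c$dCdcCBcDbDBCca
  rot[15] = $dCdcCBcDbDBCcac
Sorted (with $ < everything):
  sorted[0] = $dCdcCBcDbDBCcac  (last char: 'c')
  sorted[1] = BCcac$dCdcCBcDbD  (last char: 'D')
  sorted[2] = BcDbDBCcac$dCdcC  (last char: 'C')
  sorted[3] = CBcDbDBCcac$dCdc  (last char: 'c')
  sorted[4] = Ccac$dCdcCBcDbDB  (last char: 'B')
  sorted[5] = CdcCBcDbDBCcac$d  (last char: 'd')
  sorted[6] = DBCcac$dCdcCBcDb  (last char: 'b')
  sorted[7] = DbDBCcac$dCdcCBc  (last char: 'c')
  sorted[8] = ac$dCdcCBcDbDBCc  (last char: 'c')
  sorted[9] = bDBCcac$dCdcCBcD  (last char: 'D')
  sorted[10] = c$dCdcCBcDbDBCca  (last char: 'a')
  sorted[11] = cCBcDbDBCcac$dCd  (last char: 'd')
  sorted[12] = cDbDBCcac$dCdcCB  (last char: 'B')
  sorted[13] = cac$dCdcCBcDbDBC  (last char: 'C')
  sorted[14] = dCdcCBcDbDBCcac$  (last char: '$')
  sorted[15] = dcCBcDbDBCcac$dC  (last char: 'C')
Last column: cDCcBdbccDadBC$C
Original string S is at sorted index 14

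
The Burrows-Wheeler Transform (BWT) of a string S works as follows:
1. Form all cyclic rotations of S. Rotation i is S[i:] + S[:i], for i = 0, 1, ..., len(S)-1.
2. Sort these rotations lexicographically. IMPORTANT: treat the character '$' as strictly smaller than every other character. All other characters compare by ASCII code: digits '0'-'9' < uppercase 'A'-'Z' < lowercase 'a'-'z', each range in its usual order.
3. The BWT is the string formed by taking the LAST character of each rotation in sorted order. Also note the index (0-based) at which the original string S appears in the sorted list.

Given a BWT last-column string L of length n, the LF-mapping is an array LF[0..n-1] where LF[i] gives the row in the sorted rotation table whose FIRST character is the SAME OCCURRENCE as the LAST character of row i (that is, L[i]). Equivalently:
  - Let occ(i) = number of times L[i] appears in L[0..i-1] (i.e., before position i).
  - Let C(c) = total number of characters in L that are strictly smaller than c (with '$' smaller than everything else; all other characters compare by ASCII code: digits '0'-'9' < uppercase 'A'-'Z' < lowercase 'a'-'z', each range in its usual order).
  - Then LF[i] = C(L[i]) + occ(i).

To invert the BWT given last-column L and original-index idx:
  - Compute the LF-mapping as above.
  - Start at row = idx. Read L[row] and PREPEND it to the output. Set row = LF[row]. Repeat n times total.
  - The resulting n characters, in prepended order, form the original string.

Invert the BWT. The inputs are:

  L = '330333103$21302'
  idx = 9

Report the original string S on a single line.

LF mapping: 8 9 1 10 11 12 4 2 13 0 6 5 14 3 7
Walk LF starting at row 9, prepending L[row]:
  step 1: row=9, L[9]='$', prepend. Next row=LF[9]=0
  step 2: row=0, L[0]='3', prepend. Next row=LF[0]=8
  step 3: row=8, L[8]='3', prepend. Next row=LF[8]=13
  step 4: row=13, L[13]='0', prepend. Next row=LF[13]=3
  step 5: row=3, L[3]='3', prepend. Next row=LF[3]=10
  step 6: row=10, L[10]='2', prepend. Next row=LF[10]=6
  step 7: row=6, L[6]='1', prepend. Next row=LF[6]=4
  step 8: row=4, L[4]='3', prepend. Next row=LF[4]=11
  step 9: row=11, L[11]='1', prepend. Next row=LF[11]=5
  step 10: row=5, L[5]='3', prepend. Next row=LF[5]=12
  step 11: row=12, L[12]='3', prepend. Next row=LF[12]=14
  step 12: row=14, L[14]='2', prepend. Next row=LF[14]=7
  step 13: row=7, L[7]='0', prepend. Next row=LF[7]=2
  step 14: row=2, L[2]='0', prepend. Next row=LF[2]=1
  step 15: row=1, L[1]='3', prepend. Next row=LF[1]=9
Reversed output: 30023313123033$

Answer: 30023313123033$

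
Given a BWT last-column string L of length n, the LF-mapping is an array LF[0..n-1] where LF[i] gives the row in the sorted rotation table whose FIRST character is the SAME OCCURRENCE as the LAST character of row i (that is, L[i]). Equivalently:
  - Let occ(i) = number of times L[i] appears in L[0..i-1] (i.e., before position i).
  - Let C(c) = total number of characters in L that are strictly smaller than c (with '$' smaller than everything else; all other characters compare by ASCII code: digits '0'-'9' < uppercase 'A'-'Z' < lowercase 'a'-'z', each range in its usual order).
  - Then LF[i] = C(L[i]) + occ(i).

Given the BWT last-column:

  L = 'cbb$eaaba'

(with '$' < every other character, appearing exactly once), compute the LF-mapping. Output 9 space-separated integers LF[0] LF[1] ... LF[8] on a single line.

Answer: 7 4 5 0 8 1 2 6 3

Derivation:
Char counts: '$':1, 'a':3, 'b':3, 'c':1, 'e':1
C (first-col start): C('$')=0, C('a')=1, C('b')=4, C('c')=7, C('e')=8
L[0]='c': occ=0, LF[0]=C('c')+0=7+0=7
L[1]='b': occ=0, LF[1]=C('b')+0=4+0=4
L[2]='b': occ=1, LF[2]=C('b')+1=4+1=5
L[3]='$': occ=0, LF[3]=C('$')+0=0+0=0
L[4]='e': occ=0, LF[4]=C('e')+0=8+0=8
L[5]='a': occ=0, LF[5]=C('a')+0=1+0=1
L[6]='a': occ=1, LF[6]=C('a')+1=1+1=2
L[7]='b': occ=2, LF[7]=C('b')+2=4+2=6
L[8]='a': occ=2, LF[8]=C('a')+2=1+2=3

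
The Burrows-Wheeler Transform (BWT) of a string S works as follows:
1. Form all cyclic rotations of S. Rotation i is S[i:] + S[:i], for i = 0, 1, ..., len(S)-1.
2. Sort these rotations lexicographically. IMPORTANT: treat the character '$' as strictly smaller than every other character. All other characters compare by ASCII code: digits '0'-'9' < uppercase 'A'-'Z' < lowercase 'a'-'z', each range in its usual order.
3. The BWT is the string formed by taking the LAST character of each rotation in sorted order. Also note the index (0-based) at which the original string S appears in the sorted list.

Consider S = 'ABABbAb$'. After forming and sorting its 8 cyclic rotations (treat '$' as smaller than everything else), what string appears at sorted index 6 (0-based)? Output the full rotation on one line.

Answer: b$ABABbA

Derivation:
All 8 rotations (rotation i = S[i:]+S[:i]):
  rot[0] = ABABbAb$
  rot[1] = BABbAb$A
  rot[2] = ABbAb$AB
  rot[3] = BbAb$ABA
  rot[4] = bAb$ABAB
  rot[5] = Ab$ABABb
  rot[6] = b$ABABbA
  rot[7] = $ABABbAb
Sorted (with $ < everything):
  sorted[0] = $ABABbAb
  sorted[1] = ABABbAb$
  sorted[2] = ABbAb$AB
  sorted[3] = Ab$ABABb
  sorted[4] = BABbAb$A
  sorted[5] = BbAb$ABA
  sorted[6] = b$ABABbA
  sorted[7] = bAb$ABAB
sorted[6] = b$ABABbA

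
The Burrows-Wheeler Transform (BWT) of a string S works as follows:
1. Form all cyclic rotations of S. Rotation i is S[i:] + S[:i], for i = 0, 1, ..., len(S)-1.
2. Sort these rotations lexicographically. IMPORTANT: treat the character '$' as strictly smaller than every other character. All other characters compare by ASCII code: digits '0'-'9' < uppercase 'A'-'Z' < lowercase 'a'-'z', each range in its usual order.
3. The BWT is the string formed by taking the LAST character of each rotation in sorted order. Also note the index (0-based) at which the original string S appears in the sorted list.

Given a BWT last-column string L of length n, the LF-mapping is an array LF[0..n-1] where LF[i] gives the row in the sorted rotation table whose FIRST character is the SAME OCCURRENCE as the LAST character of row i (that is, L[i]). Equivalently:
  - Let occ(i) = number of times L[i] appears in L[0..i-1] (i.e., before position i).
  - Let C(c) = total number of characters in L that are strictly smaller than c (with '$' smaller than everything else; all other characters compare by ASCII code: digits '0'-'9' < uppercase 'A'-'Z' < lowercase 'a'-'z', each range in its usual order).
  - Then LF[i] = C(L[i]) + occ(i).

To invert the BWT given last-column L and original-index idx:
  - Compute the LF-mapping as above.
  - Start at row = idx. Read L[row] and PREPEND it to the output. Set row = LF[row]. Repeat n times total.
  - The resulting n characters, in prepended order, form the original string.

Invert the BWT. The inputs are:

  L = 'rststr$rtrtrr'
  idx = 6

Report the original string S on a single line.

Answer: rttrtrrtsrsr$

Derivation:
LF mapping: 1 7 9 8 10 2 0 3 11 4 12 5 6
Walk LF starting at row 6, prepending L[row]:
  step 1: row=6, L[6]='$', prepend. Next row=LF[6]=0
  step 2: row=0, L[0]='r', prepend. Next row=LF[0]=1
  step 3: row=1, L[1]='s', prepend. Next row=LF[1]=7
  step 4: row=7, L[7]='r', prepend. Next row=LF[7]=3
  step 5: row=3, L[3]='s', prepend. Next row=LF[3]=8
  step 6: row=8, L[8]='t', prepend. Next row=LF[8]=11
  step 7: row=11, L[11]='r', prepend. Next row=LF[11]=5
  step 8: row=5, L[5]='r', prepend. Next row=LF[5]=2
  step 9: row=2, L[2]='t', prepend. Next row=LF[2]=9
  step 10: row=9, L[9]='r', prepend. Next row=LF[9]=4
  step 11: row=4, L[4]='t', prepend. Next row=LF[4]=10
  step 12: row=10, L[10]='t', prepend. Next row=LF[10]=12
  step 13: row=12, L[12]='r', prepend. Next row=LF[12]=6
Reversed output: rttrtrrtsrsr$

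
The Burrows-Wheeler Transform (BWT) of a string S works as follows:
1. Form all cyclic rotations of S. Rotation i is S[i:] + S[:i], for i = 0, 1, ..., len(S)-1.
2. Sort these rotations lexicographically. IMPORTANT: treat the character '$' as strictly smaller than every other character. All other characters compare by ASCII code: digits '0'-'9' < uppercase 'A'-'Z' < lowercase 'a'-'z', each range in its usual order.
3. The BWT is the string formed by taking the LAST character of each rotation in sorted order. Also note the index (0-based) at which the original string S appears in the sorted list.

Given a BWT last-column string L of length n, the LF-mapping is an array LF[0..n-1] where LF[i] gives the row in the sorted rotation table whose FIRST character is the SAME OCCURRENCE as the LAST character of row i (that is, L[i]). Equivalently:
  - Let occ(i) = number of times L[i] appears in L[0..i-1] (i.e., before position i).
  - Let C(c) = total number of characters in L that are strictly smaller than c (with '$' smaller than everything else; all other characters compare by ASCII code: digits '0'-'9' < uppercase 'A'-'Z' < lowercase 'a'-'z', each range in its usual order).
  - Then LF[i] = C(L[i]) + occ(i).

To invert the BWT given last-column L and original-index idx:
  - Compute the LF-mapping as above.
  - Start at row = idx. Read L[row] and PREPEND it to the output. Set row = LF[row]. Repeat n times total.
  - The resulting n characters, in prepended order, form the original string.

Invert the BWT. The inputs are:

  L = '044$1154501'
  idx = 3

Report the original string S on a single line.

Answer: 1115440540$

Derivation:
LF mapping: 1 6 7 0 3 4 9 8 10 2 5
Walk LF starting at row 3, prepending L[row]:
  step 1: row=3, L[3]='$', prepend. Next row=LF[3]=0
  step 2: row=0, L[0]='0', prepend. Next row=LF[0]=1
  step 3: row=1, L[1]='4', prepend. Next row=LF[1]=6
  step 4: row=6, L[6]='5', prepend. Next row=LF[6]=9
  step 5: row=9, L[9]='0', prepend. Next row=LF[9]=2
  step 6: row=2, L[2]='4', prepend. Next row=LF[2]=7
  step 7: row=7, L[7]='4', prepend. Next row=LF[7]=8
  step 8: row=8, L[8]='5', prepend. Next row=LF[8]=10
  step 9: row=10, L[10]='1', prepend. Next row=LF[10]=5
  step 10: row=5, L[5]='1', prepend. Next row=LF[5]=4
  step 11: row=4, L[4]='1', prepend. Next row=LF[4]=3
Reversed output: 1115440540$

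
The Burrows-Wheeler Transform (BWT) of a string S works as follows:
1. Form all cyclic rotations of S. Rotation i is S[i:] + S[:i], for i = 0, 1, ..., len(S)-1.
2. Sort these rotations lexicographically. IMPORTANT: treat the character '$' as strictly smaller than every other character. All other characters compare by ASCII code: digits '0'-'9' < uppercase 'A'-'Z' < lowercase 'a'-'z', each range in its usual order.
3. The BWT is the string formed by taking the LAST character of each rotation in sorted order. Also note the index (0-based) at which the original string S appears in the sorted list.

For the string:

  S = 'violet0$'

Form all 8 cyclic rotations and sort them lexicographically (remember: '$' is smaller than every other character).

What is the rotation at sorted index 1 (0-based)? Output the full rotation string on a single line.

All 8 rotations (rotation i = S[i:]+S[:i]):
  rot[0] = violet0$
  rot[1] = iolet0$v
  rot[2] = olet0$vi
  rot[3] = let0$vio
  rot[4] = et0$viol
  rot[5] = t0$viole
  rot[6] = 0$violet
  rot[7] = $violet0
Sorted (with $ < everything):
  sorted[0] = $violet0
  sorted[1] = 0$violet
  sorted[2] = et0$viol
  sorted[3] = iolet0$v
  sorted[4] = let0$vio
  sorted[5] = olet0$vi
  sorted[6] = t0$viole
  sorted[7] = violet0$
sorted[1] = 0$violet

Answer: 0$violet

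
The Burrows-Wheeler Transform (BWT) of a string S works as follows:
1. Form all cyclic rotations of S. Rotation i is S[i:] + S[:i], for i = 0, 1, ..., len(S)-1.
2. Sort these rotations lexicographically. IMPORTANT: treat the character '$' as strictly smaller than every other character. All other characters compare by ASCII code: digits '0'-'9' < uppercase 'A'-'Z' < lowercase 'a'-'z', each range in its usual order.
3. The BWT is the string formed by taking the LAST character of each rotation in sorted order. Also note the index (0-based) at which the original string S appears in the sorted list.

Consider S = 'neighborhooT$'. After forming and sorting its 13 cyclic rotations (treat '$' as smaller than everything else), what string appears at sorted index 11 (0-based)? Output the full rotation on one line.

Answer: orhooT$neighb

Derivation:
All 13 rotations (rotation i = S[i:]+S[:i]):
  rot[0] = neighborhooT$
  rot[1] = eighborhooT$n
  rot[2] = ighborhooT$ne
  rot[3] = ghborhooT$nei
  rot[4] = hborhooT$neig
  rot[5] = borhooT$neigh
  rot[6] = orhooT$neighb
  rot[7] = rhooT$neighbo
  rot[8] = hooT$neighbor
  rot[9] = ooT$neighborh
  rot[10] = oT$neighborho
  rot[11] = T$neighborhoo
  rot[12] = $neighborhooT
Sorted (with $ < everything):
  sorted[0] = $neighborhooT
  sorted[1] = T$neighborhoo
  sorted[2] = borhooT$neigh
  sorted[3] = eighborhooT$n
  sorted[4] = ghborhooT$nei
  sorted[5] = hborhooT$neig
  sorted[6] = hooT$neighbor
  sorted[7] = ighborhooT$ne
  sorted[8] = neighborhooT$
  sorted[9] = oT$neighborho
  sorted[10] = ooT$neighborh
  sorted[11] = orhooT$neighb
  sorted[12] = rhooT$neighbo
sorted[11] = orhooT$neighb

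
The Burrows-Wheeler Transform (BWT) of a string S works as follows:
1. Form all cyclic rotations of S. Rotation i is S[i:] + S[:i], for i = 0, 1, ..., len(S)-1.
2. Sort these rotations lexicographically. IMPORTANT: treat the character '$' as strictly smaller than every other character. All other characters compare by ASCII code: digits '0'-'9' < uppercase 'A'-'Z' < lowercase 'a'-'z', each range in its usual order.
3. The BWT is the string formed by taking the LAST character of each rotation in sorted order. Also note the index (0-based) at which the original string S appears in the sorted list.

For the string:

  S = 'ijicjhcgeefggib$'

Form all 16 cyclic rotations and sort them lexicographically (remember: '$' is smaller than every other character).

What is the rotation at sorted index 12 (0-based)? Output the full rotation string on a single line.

Answer: icjhcgeefggib$ij

Derivation:
All 16 rotations (rotation i = S[i:]+S[:i]):
  rot[0] = ijicjhcgeefggib$
  rot[1] = jicjhcgeefggib$i
  rot[2] = icjhcgeefggib$ij
  rot[3] = cjhcgeefggib$iji
  rot[4] = jhcgeefggib$ijic
  rot[5] = hcgeefggib$ijicj
  rot[6] = cgeefggib$ijicjh
  rot[7] = geefggib$ijicjhc
  rot[8] = eefggib$ijicjhcg
  rot[9] = efggib$ijicjhcge
  rot[10] = fggib$ijicjhcgee
  rot[11] = ggib$ijicjhcgeef
  rot[12] = gib$ijicjhcgeefg
  rot[13] = ib$ijicjhcgeefgg
  rot[14] = b$ijicjhcgeefggi
  rot[15] = $ijicjhcgeefggib
Sorted (with $ < everything):
  sorted[0] = $ijicjhcgeefggib
  sorted[1] = b$ijicjhcgeefggi
  sorted[2] = cgeefggib$ijicjh
  sorted[3] = cjhcgeefggib$iji
  sorted[4] = eefggib$ijicjhcg
  sorted[5] = efggib$ijicjhcge
  sorted[6] = fggib$ijicjhcgee
  sorted[7] = geefggib$ijicjhc
  sorted[8] = ggib$ijicjhcgeef
  sorted[9] = gib$ijicjhcgeefg
  sorted[10] = hcgeefggib$ijicj
  sorted[11] = ib$ijicjhcgeefgg
  sorted[12] = icjhcgeefggib$ij
  sorted[13] = ijicjhcgeefggib$
  sorted[14] = jhcgeefggib$ijic
  sorted[15] = jicjhcgeefggib$i
sorted[12] = icjhcgeefggib$ij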